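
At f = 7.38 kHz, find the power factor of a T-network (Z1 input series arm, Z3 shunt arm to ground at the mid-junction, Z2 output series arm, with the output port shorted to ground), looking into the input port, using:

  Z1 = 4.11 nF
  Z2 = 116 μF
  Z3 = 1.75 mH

Step 1 — Angular frequency: ω = 2π·f = 2π·7380 = 4.637e+04 rad/s.
Step 2 — Component impedances:
  Z1: Z = 1/(jωC) = -j/(ω·C) = 0 - j5247 Ω
  Z2: Z = 1/(jωC) = -j/(ω·C) = 0 - j0.1859 Ω
  Z3: Z = jωL = j·4.637e+04·0.00175 = 0 + j81.15 Ω
Step 3 — With the output port shorted to ground, the output series arm Z2 runs from the junction to ground; the shunt arm Z3 also runs from the junction to ground. They appear in parallel: Z3 || Z2 = 0 - j0.1863 Ω.
Step 4 — Series with input arm Z1: Z_in = Z1 + (Z3 || Z2) = 0 - j5247 Ω = 5247∠-90.0° Ω.
Step 5 — Power factor: PF = cos(φ) = Re(Z)/|Z| = 0/5247 = 0.
Step 6 — Type: Im(Z) = -5247 ⇒ leading (phase φ = -90.0°).

PF = 0 (leading, φ = -90.0°)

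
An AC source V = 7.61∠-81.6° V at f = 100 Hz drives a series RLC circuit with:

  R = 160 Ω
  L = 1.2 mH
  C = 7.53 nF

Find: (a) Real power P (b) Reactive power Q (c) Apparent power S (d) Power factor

Step 1 — Angular frequency: ω = 2π·f = 2π·100 = 628.3 rad/s.
Step 2 — Component impedances:
  R: Z = R = 160 Ω
  L: Z = jωL = j·628.3·0.0012 = 0 + j0.754 Ω
  C: Z = 1/(jωC) = -j/(ω·C) = 0 - j2.114e+05 Ω
Step 3 — Series combination: Z_total = R + L + C = 160 - j2.114e+05 Ω = 2.114e+05∠-90.0° Ω.
Step 4 — Source phasor: V = 7.61∠-81.6° V = 1.112 - j7.528 V.
Step 5 — Current: I = V / Z = 3.562e-05 + j5.233e-06 A = 3.6e-05∠8.4° A.
Step 6 — Complex power: S = V·I* = 2.074e-07 - j0.000274 VA.
Step 7 — Real power: P = Re(S) = 2.074e-07 W.
Step 8 — Reactive power: Q = Im(S) = -0.000274 VAR.
Step 9 — Apparent power: |S| = 0.000274 VA.
Step 10 — Power factor: PF = P/|S| = 0.000757 (leading).

(a) P = 2.074e-07 W  (b) Q = -0.000274 VAR  (c) S = 0.000274 VA  (d) PF = 0.000757 (leading)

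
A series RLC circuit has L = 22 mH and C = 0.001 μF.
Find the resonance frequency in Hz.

Step 1 — Resonance condition Im(Z)=0 gives ω₀ = 1/√(LC).
Step 2 — ω₀ = 1/√(0.022·1e-09) = 2.132e+05 rad/s.
Step 3 — f₀ = ω₀/(2π) = 3.393e+04 Hz.

f₀ = 3.393e+04 Hz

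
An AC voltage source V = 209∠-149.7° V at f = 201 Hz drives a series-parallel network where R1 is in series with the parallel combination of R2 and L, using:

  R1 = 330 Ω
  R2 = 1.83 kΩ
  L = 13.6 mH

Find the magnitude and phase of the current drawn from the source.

Step 1 — Angular frequency: ω = 2π·f = 2π·201 = 1263 rad/s.
Step 2 — Component impedances:
  R1: Z = R = 330 Ω
  R2: Z = R = 1830 Ω
  L: Z = jωL = j·1263·0.0136 = 0 + j17.18 Ω
Step 3 — Parallel branch: R2 || L = 1/(1/R2 + 1/L) = 0.1612 + j17.17 Ω.
Step 4 — Series with R1: Z_total = R1 + (R2 || L) = 330.2 + j17.17 Ω = 330.6∠3.0° Ω.
Step 5 — Source phasor: V = 209∠-149.7° V = -180.4 - j105.4 V.
Step 6 — Ohm's law: I = V / Z_total = (-180.4 - j105.4) / (330.2 + j17.17) = -0.5616 - j0.2902 A.
Step 7 — Convert to polar: |I| = 0.6322 A, ∠I = -152.7°.

I = 0.6322∠-152.7° A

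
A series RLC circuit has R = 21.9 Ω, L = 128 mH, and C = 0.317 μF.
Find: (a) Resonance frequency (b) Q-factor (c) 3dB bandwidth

Step 1 — Resonance: ω₀ = 1/√(LC) = 1/√(0.128·3.17e-07) = 4964 rad/s.
Step 2 — f₀ = ω₀/(2π) = 790.1 Hz.
Step 3 — Series Q: Q = ω₀L/R = 4964·0.128/21.9 = 29.02.
Step 4 — Bandwidth: Δω = ω₀/Q = 171.1 rad/s; BW = Δω/(2π) = 27.23 Hz.

(a) f₀ = 790.1 Hz  (b) Q = 29.02  (c) BW = 27.23 Hz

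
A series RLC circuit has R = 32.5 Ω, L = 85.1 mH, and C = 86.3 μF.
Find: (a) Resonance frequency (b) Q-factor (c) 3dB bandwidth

Step 1 — Resonance: ω₀ = 1/√(LC) = 1/√(0.0851·8.63e-05) = 369 rad/s.
Step 2 — f₀ = ω₀/(2π) = 58.73 Hz.
Step 3 — Series Q: Q = ω₀L/R = 369·0.0851/32.5 = 0.9662.
Step 4 — Bandwidth: Δω = ω₀/Q = 381.9 rad/s; BW = Δω/(2π) = 60.78 Hz.

(a) f₀ = 58.73 Hz  (b) Q = 0.9662  (c) BW = 60.78 Hz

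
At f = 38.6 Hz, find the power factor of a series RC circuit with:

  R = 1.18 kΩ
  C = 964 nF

Step 1 — Angular frequency: ω = 2π·f = 2π·38.6 = 242.5 rad/s.
Step 2 — Component impedances:
  R: Z = R = 1180 Ω
  C: Z = 1/(jωC) = -j/(ω·C) = 0 - j4277 Ω
Step 3 — Series combination: Z_total = R + C = 1180 - j4277 Ω = 4437∠-74.6° Ω.
Step 4 — Power factor: PF = cos(φ) = Re(Z)/|Z| = 1180/4437 = 0.2659.
Step 5 — Type: Im(Z) = -4277 ⇒ leading (phase φ = -74.6°).

PF = 0.2659 (leading, φ = -74.6°)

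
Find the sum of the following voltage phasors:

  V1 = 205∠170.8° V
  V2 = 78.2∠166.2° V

Step 1 — Convert each phasor to rectangular form:
  V1 = 205·(cos(170.8°) + j·sin(170.8°)) = -202.4 + j32.78 V
  V2 = 78.2·(cos(166.2°) + j·sin(166.2°)) = -75.94 + j18.65 V
Step 2 — Sum components: V_total = -278.3 + j51.43 V.
Step 3 — Convert to polar: |V_total| = 283 V, ∠V_total = 169.5°.

V_total = 283∠169.5° V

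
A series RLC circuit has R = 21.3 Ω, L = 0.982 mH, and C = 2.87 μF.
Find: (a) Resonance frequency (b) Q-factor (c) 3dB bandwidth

Step 1 — Resonance condition Im(Z)=0 gives ω₀ = 1/√(LC).
Step 2 — ω₀ = 1/√(0.000982·2.87e-06) = 1.884e+04 rad/s.
Step 3 — f₀ = ω₀/(2π) = 2998 Hz.
Step 4 — Series Q: Q = ω₀L/R = 1.884e+04·0.000982/21.3 = 0.8684.
Step 5 — 3dB bandwidth: Δω = ω₀/Q = 2.169e+04 rad/s; BW = Δω/(2π) = 3452 Hz.

(a) f₀ = 2998 Hz  (b) Q = 0.8684  (c) BW = 3452 Hz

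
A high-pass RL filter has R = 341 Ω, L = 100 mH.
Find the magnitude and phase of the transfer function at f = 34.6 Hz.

Step 1 — Angular frequency: ω = 2π·34.6 = 217.4 rad/s.
Step 2 — Transfer function: H(jω) = jωL/(R + jωL).
Step 3 — Numerator jωL = j·21.74; denominator R + jωL = 341 + j21.74.
Step 4 — H = 0.004048 + j0.0635.
Step 5 — Magnitude: |H| = 0.06362 (-23.9 dB); phase: φ = 86.4°.

|H| = 0.06362 (-23.9 dB), φ = 86.4°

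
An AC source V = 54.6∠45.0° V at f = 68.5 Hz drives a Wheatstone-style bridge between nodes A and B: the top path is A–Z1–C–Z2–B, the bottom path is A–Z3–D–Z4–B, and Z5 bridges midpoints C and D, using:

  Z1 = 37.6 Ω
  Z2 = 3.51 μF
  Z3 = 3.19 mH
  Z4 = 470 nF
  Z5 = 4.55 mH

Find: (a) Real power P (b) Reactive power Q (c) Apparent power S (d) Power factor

Step 1 — Angular frequency: ω = 2π·f = 2π·68.5 = 430.4 rad/s.
Step 2 — Component impedances:
  Z1: Z = R = 37.6 Ω
  Z2: Z = 1/(jωC) = -j/(ω·C) = 0 - j661.9 Ω
  Z3: Z = jωL = j·430.4·0.00319 = 0 + j1.373 Ω
  Z4: Z = 1/(jωC) = -j/(ω·C) = 0 - j4943 Ω
  Z5: Z = jωL = j·430.4·0.00455 = 0 + j1.958 Ω
Step 3 — Bridge requires nodal analysis (the Z5 bridge couples midpoints C and D, so the two paths cannot be reduced to a simple series/parallel combination). Setting node B to ground and injecting 1 A at node A, the 3-node admittance system at A, C, D solves to V_A = Z_AB = 0.2537 - j580.9 Ω = 580.9∠-90.0° Ω.
Step 4 — Source phasor: V = 54.6∠45.0° V = 38.61 + j38.61 V.
Step 5 — Current: I = V / Z = -0.06643 + j0.06649 A = 0.09399∠135.0° A.
Step 6 — Complex power: S = V·I* = 0.002241 - j5.132 VA.
Step 7 — Real power: P = Re(S) = 0.002241 W.
Step 8 — Reactive power: Q = Im(S) = -5.132 VAR.
Step 9 — Apparent power: |S| = 5.132 VA.
Step 10 — Power factor: PF = P/|S| = 0.0004367 (leading).

(a) P = 0.002241 W  (b) Q = -5.132 VAR  (c) S = 5.132 VA  (d) PF = 0.0004367 (leading)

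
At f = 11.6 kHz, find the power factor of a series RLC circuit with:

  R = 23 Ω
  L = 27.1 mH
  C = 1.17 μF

Step 1 — Angular frequency: ω = 2π·f = 2π·1.16e+04 = 7.288e+04 rad/s.
Step 2 — Component impedances:
  R: Z = R = 23 Ω
  L: Z = jωL = j·7.288e+04·0.0271 = 0 + j1975 Ω
  C: Z = 1/(jωC) = -j/(ω·C) = 0 - j11.73 Ω
Step 3 — Series combination: Z_total = R + L + C = 23 + j1963 Ω = 1964∠89.3° Ω.
Step 4 — Power factor: PF = cos(φ) = Re(Z)/|Z| = 23/1964 = 0.01171.
Step 5 — Type: Im(Z) = 1963 ⇒ lagging (phase φ = 89.3°).

PF = 0.01171 (lagging, φ = 89.3°)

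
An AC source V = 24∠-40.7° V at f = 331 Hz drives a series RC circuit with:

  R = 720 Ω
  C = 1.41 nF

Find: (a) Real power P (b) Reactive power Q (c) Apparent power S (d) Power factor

Step 1 — Angular frequency: ω = 2π·f = 2π·331 = 2080 rad/s.
Step 2 — Component impedances:
  R: Z = R = 720 Ω
  C: Z = 1/(jωC) = -j/(ω·C) = 0 - j3.41e+05 Ω
Step 3 — Series combination: Z_total = R + C = 720 - j3.41e+05 Ω = 3.41e+05∠-89.9° Ω.
Step 4 — Source phasor: V = 24∠-40.7° V = 18.2 - j15.65 V.
Step 5 — Current: I = V / Z = 4.601e-05 + j5.326e-05 A = 7.038e-05∠49.2° A.
Step 6 — Complex power: S = V·I* = 3.566e-06 - j0.001689 VA.
Step 7 — Real power: P = Re(S) = 3.566e-06 W.
Step 8 — Reactive power: Q = Im(S) = -0.001689 VAR.
Step 9 — Apparent power: |S| = 0.001689 VA.
Step 10 — Power factor: PF = P/|S| = 0.002111 (leading).

(a) P = 3.566e-06 W  (b) Q = -0.001689 VAR  (c) S = 0.001689 VA  (d) PF = 0.002111 (leading)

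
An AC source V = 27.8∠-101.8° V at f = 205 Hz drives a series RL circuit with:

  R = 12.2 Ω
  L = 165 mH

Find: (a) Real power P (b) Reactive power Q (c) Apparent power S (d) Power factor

Step 1 — Angular frequency: ω = 2π·f = 2π·205 = 1288 rad/s.
Step 2 — Component impedances:
  R: Z = R = 12.2 Ω
  L: Z = jωL = j·1288·0.165 = 0 + j212.5 Ω
Step 3 — Series combination: Z_total = R + L = 12.2 + j212.5 Ω = 212.9∠86.7° Ω.
Step 4 — Source phasor: V = 27.8∠-101.8° V = -5.685 - j27.21 V.
Step 5 — Current: I = V / Z = -0.1292 + j0.01934 A = 0.1306∠171.5° A.
Step 6 — Complex power: S = V·I* = 0.2081 + j3.624 VA.
Step 7 — Real power: P = Re(S) = 0.2081 W.
Step 8 — Reactive power: Q = Im(S) = 3.624 VAR.
Step 9 — Apparent power: |S| = 3.63 VA.
Step 10 — Power factor: PF = P/|S| = 0.05731 (lagging).

(a) P = 0.2081 W  (b) Q = 3.624 VAR  (c) S = 3.63 VA  (d) PF = 0.05731 (lagging)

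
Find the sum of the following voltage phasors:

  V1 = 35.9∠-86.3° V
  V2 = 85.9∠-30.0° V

Step 1 — Convert each phasor to rectangular form:
  V1 = 35.9·(cos(-86.3°) + j·sin(-86.3°)) = 2.317 - j35.83 V
  V2 = 85.9·(cos(-30.0°) + j·sin(-30.0°)) = 74.39 - j42.95 V
Step 2 — Sum components: V_total = 76.71 - j78.78 V.
Step 3 — Convert to polar: |V_total| = 110 V, ∠V_total = -45.8°.

V_total = 110∠-45.8° V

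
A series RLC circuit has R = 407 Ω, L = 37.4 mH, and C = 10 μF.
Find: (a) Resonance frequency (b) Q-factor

Step 1 — Resonance condition Im(Z)=0 gives ω₀ = 1/√(LC).
Step 2 — ω₀ = 1/√(0.0374·1e-05) = 1635 rad/s.
Step 3 — f₀ = ω₀/(2π) = 260.2 Hz.
Step 4 — Series Q: Q = ω₀L/R = 1635·0.0374/407 = 0.1503.

(a) f₀ = 260.2 Hz  (b) Q = 0.1503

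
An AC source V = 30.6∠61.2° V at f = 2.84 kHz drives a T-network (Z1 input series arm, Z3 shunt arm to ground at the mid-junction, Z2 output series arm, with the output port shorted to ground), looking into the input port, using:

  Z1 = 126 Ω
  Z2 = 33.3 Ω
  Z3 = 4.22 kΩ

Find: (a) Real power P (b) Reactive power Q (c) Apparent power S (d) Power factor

Step 1 — Angular frequency: ω = 2π·f = 2π·2840 = 1.784e+04 rad/s.
Step 2 — Component impedances:
  Z1: Z = R = 126 Ω
  Z2: Z = R = 33.3 Ω
  Z3: Z = R = 4220 Ω
Step 3 — With the output port shorted to ground, the output series arm Z2 runs from the junction to ground; the shunt arm Z3 also runs from the junction to ground. They appear in parallel: Z3 || Z2 = 33.04 Ω.
Step 4 — Series with input arm Z1: Z_in = Z1 + (Z3 || Z2) = 159 Ω = 159∠0.0° Ω.
Step 5 — Source phasor: V = 30.6∠61.2° V = 14.74 + j26.81 V.
Step 6 — Current: I = V / Z = 0.09269 + j0.1686 A = 0.1924∠61.2° A.
Step 7 — Complex power: S = V·I* = 5.888 VA.
Step 8 — Real power: P = Re(S) = 5.888 W.
Step 9 — Reactive power: Q = Im(S) = 0 VAR.
Step 10 — Apparent power: |S| = 5.888 VA.
Step 11 — Power factor: PF = P/|S| = 1 (unity).

(a) P = 5.888 W  (b) Q = 0 VAR  (c) S = 5.888 VA  (d) PF = 1 (unity)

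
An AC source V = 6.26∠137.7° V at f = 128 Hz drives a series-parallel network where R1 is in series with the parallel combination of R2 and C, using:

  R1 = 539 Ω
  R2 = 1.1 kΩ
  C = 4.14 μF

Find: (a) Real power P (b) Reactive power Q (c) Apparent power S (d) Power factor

Step 1 — Angular frequency: ω = 2π·f = 2π·128 = 804.2 rad/s.
Step 2 — Component impedances:
  R1: Z = R = 539 Ω
  R2: Z = R = 1100 Ω
  C: Z = 1/(jωC) = -j/(ω·C) = 0 - j300.3 Ω
Step 3 — Parallel branch: R2 || C = 1/(1/R2 + 1/C) = 76.31 - j279.5 Ω.
Step 4 — Series with R1: Z_total = R1 + (R2 || C) = 615.3 - j279.5 Ω = 675.8∠-24.4° Ω.
Step 5 — Source phasor: V = 6.26∠137.7° V = -4.63 + j4.213 V.
Step 6 — Current: I = V / Z = -0.008816 + j0.002842 A = 0.009263∠162.1° A.
Step 7 — Complex power: S = V·I* = 0.05279 - j0.02398 VA.
Step 8 — Real power: P = Re(S) = 0.05279 W.
Step 9 — Reactive power: Q = Im(S) = -0.02398 VAR.
Step 10 — Apparent power: |S| = 0.05799 VA.
Step 11 — Power factor: PF = P/|S| = 0.9105 (leading).

(a) P = 0.05279 W  (b) Q = -0.02398 VAR  (c) S = 0.05799 VA  (d) PF = 0.9105 (leading)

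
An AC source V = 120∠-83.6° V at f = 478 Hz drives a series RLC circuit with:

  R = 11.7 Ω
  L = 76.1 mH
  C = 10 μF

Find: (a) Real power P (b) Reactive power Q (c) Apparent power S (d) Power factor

Step 1 — Angular frequency: ω = 2π·f = 2π·478 = 3003 rad/s.
Step 2 — Component impedances:
  R: Z = R = 11.7 Ω
  L: Z = jωL = j·3003·0.0761 = 0 + j228.6 Ω
  C: Z = 1/(jωC) = -j/(ω·C) = 0 - j33.3 Ω
Step 3 — Series combination: Z_total = R + L + C = 11.7 + j195.3 Ω = 195.6∠86.6° Ω.
Step 4 — Source phasor: V = 120∠-83.6° V = 13.38 - j119.3 V.
Step 5 — Current: I = V / Z = -0.6045 - j0.1047 A = 0.6135∠-170.2° A.
Step 6 — Complex power: S = V·I* = 4.403 + j73.48 VA.
Step 7 — Real power: P = Re(S) = 4.403 W.
Step 8 — Reactive power: Q = Im(S) = 73.48 VAR.
Step 9 — Apparent power: |S| = 73.62 VA.
Step 10 — Power factor: PF = P/|S| = 0.05981 (lagging).

(a) P = 4.403 W  (b) Q = 73.48 VAR  (c) S = 73.62 VA  (d) PF = 0.05981 (lagging)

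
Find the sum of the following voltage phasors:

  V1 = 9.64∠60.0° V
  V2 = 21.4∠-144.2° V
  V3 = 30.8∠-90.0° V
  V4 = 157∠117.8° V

Step 1 — Convert each phasor to rectangular form:
  V1 = 9.64·(cos(60.0°) + j·sin(60.0°)) = 4.82 + j8.348 V
  V2 = 21.4·(cos(-144.2°) + j·sin(-144.2°)) = -17.36 - j12.52 V
  V3 = 30.8·(cos(-90.0°) + j·sin(-90.0°)) = 0 - j30.8 V
  V4 = 157·(cos(117.8°) + j·sin(117.8°)) = -73.22 + j138.9 V
Step 2 — Sum components: V_total = -85.76 + j103.9 V.
Step 3 — Convert to polar: |V_total| = 134.7 V, ∠V_total = 129.5°.

V_total = 134.7∠129.5° V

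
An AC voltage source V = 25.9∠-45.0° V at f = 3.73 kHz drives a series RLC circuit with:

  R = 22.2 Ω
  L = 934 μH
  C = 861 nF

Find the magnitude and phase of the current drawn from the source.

Step 1 — Angular frequency: ω = 2π·f = 2π·3730 = 2.344e+04 rad/s.
Step 2 — Component impedances:
  R: Z = R = 22.2 Ω
  L: Z = jωL = j·2.344e+04·0.000934 = 0 + j21.89 Ω
  C: Z = 1/(jωC) = -j/(ω·C) = 0 - j49.56 Ω
Step 3 — Series combination: Z_total = R + L + C = 22.2 - j27.67 Ω = 35.47∠-51.3° Ω.
Step 4 — Source phasor: V = 25.9∠-45.0° V = 18.31 - j18.31 V.
Step 5 — Ohm's law: I = V / Z_total = (18.31 - j18.31) / (22.2 - j27.67) = 0.7258 + j0.07958 A.
Step 6 — Convert to polar: |I| = 0.7301 A, ∠I = 6.3°.

I = 0.7301∠6.3° A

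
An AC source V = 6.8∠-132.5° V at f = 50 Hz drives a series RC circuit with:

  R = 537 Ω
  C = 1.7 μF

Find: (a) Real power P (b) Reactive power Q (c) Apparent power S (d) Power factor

Step 1 — Angular frequency: ω = 2π·f = 2π·50 = 314.2 rad/s.
Step 2 — Component impedances:
  R: Z = R = 537 Ω
  C: Z = 1/(jωC) = -j/(ω·C) = 0 - j1872 Ω
Step 3 — Series combination: Z_total = R + C = 537 - j1872 Ω = 1948∠-74.0° Ω.
Step 4 — Source phasor: V = 6.8∠-132.5° V = -4.594 - j5.013 V.
Step 5 — Current: I = V / Z = 0.001824 - j0.002977 A = 0.003491∠-58.5° A.
Step 6 — Complex power: S = V·I* = 0.006544 - j0.02282 VA.
Step 7 — Real power: P = Re(S) = 0.006544 W.
Step 8 — Reactive power: Q = Im(S) = -0.02282 VAR.
Step 9 — Apparent power: |S| = 0.02374 VA.
Step 10 — Power factor: PF = P/|S| = 0.2757 (leading).

(a) P = 0.006544 W  (b) Q = -0.02282 VAR  (c) S = 0.02374 VA  (d) PF = 0.2757 (leading)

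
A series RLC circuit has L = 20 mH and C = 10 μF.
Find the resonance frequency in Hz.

Step 1 — Resonance condition Im(Z)=0 gives ω₀ = 1/√(LC).
Step 2 — ω₀ = 1/√(0.02·1e-05) = 2236 rad/s.
Step 3 — f₀ = ω₀/(2π) = 355.9 Hz.

f₀ = 355.9 Hz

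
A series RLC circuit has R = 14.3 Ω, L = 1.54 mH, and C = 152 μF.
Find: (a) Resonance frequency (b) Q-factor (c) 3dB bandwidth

Step 1 — Resonance: ω₀ = 1/√(LC) = 1/√(0.00154·0.000152) = 2067 rad/s.
Step 2 — f₀ = ω₀/(2π) = 329 Hz.
Step 3 — Series Q: Q = ω₀L/R = 2067·0.00154/14.3 = 0.2226.
Step 4 — Bandwidth: Δω = ω₀/Q = 9286 rad/s; BW = Δω/(2π) = 1478 Hz.

(a) f₀ = 329 Hz  (b) Q = 0.2226  (c) BW = 1478 Hz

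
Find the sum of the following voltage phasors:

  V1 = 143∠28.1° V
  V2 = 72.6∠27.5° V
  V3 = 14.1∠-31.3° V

Step 1 — Convert each phasor to rectangular form:
  V1 = 143·(cos(28.1°) + j·sin(28.1°)) = 126.1 + j67.35 V
  V2 = 72.6·(cos(27.5°) + j·sin(27.5°)) = 64.4 + j33.52 V
  V3 = 14.1·(cos(-31.3°) + j·sin(-31.3°)) = 12.05 - j7.325 V
Step 2 — Sum components: V_total = 202.6 + j93.55 V.
Step 3 — Convert to polar: |V_total| = 223.1 V, ∠V_total = 24.8°.

V_total = 223.1∠24.8° V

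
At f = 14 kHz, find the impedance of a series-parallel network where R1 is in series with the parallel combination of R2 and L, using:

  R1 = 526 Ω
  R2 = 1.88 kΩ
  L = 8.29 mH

Step 1 — Angular frequency: ω = 2π·f = 2π·1.4e+04 = 8.796e+04 rad/s.
Step 2 — Component impedances:
  R1: Z = R = 526 Ω
  R2: Z = R = 1880 Ω
  L: Z = jωL = j·8.796e+04·0.00829 = 0 + j729.2 Ω
Step 3 — Parallel branch: R2 || L = 1/(1/R2 + 1/L) = 245.9 + j633.9 Ω.
Step 4 — Series with R1: Z_total = R1 + (R2 || L) = 771.9 + j633.9 Ω = 998.8∠39.4° Ω.

Z = 771.9 + j633.9 Ω = 998.8∠39.4° Ω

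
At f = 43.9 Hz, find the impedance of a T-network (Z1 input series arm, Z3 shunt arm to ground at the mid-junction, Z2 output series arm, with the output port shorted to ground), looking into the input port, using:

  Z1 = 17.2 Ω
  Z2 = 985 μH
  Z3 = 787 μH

Step 1 — Angular frequency: ω = 2π·f = 2π·43.9 = 275.8 rad/s.
Step 2 — Component impedances:
  Z1: Z = R = 17.2 Ω
  Z2: Z = jωL = j·275.8·0.000985 = 0 + j0.2717 Ω
  Z3: Z = jωL = j·275.8·0.000787 = 0 + j0.2171 Ω
Step 3 — With the output port shorted to ground, the output series arm Z2 runs from the junction to ground; the shunt arm Z3 also runs from the junction to ground. They appear in parallel: Z3 || Z2 = 0 + j0.1207 Ω.
Step 4 — Series with input arm Z1: Z_in = Z1 + (Z3 || Z2) = 17.2 + j0.1207 Ω = 17.2∠0.4° Ω.

Z = 17.2 + j0.1207 Ω = 17.2∠0.4° Ω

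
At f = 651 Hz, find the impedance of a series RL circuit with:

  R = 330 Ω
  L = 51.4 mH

Step 1 — Angular frequency: ω = 2π·f = 2π·651 = 4090 rad/s.
Step 2 — Component impedances:
  R: Z = R = 330 Ω
  L: Z = jωL = j·4090·0.0514 = 0 + j210.2 Ω
Step 3 — Series combination: Z_total = R + L = 330 + j210.2 Ω = 391.3∠32.5° Ω.

Z = 330 + j210.2 Ω = 391.3∠32.5° Ω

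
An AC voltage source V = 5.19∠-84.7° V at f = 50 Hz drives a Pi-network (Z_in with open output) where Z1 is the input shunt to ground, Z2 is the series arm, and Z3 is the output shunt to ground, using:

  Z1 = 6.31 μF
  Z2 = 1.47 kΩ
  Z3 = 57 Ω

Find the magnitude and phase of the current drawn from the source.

Step 1 — Angular frequency: ω = 2π·f = 2π·50 = 314.2 rad/s.
Step 2 — Component impedances:
  Z1: Z = 1/(jωC) = -j/(ω·C) = 0 - j504.5 Ω
  Z2: Z = R = 1470 Ω
  Z3: Z = R = 57 Ω
Step 3 — With open output, the series arm Z2 and the output shunt Z3 appear in series to ground: Z2 + Z3 = 1527 Ω.
Step 4 — Parallel with input shunt Z1: Z_in = Z1 || (Z2 + Z3) = 150.3 - j454.8 Ω = 479∠-71.7° Ω.
Step 5 — Source phasor: V = 5.19∠-84.7° V = 0.4794 - j5.168 V.
Step 6 — Ohm's law: I = V / Z_total = (0.4794 - j5.168) / (150.3 - j454.8) = 0.01056 - j0.002434 A.
Step 7 — Convert to polar: |I| = 0.01084 A, ∠I = -13.0°.

I = 0.01084∠-13.0° A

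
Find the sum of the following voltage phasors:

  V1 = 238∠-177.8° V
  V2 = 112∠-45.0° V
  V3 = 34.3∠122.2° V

Step 1 — Convert each phasor to rectangular form:
  V1 = 238·(cos(-177.8°) + j·sin(-177.8°)) = -237.8 - j9.136 V
  V2 = 112·(cos(-45.0°) + j·sin(-45.0°)) = 79.2 - j79.2 V
  V3 = 34.3·(cos(122.2°) + j·sin(122.2°)) = -18.28 + j29.02 V
Step 2 — Sum components: V_total = -176.9 - j59.31 V.
Step 3 — Convert to polar: |V_total| = 186.6 V, ∠V_total = -161.5°.

V_total = 186.6∠-161.5° V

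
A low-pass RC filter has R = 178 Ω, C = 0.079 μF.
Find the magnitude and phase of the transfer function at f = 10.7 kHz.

Step 1 — Angular frequency: ω = 2π·1.07e+04 = 6.723e+04 rad/s.
Step 2 — Transfer function: H(jω) = 1/(1 + jωRC).
Step 3 — Denominator: 1 + jωRC = 1 + j·6.723e+04·178·7.9e-08 = 1 + j0.9454.
Step 4 — H = 0.528 - j0.4992.
Step 5 — Magnitude: |H| = 0.7267 (-2.8 dB); phase: φ = -43.4°.

|H| = 0.7267 (-2.8 dB), φ = -43.4°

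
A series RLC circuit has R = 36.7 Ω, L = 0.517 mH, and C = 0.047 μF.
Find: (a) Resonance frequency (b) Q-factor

Step 1 — Resonance condition Im(Z)=0 gives ω₀ = 1/√(LC).
Step 2 — ω₀ = 1/√(0.000517·4.7e-08) = 2.029e+05 rad/s.
Step 3 — f₀ = ω₀/(2π) = 3.229e+04 Hz.
Step 4 — Series Q: Q = ω₀L/R = 2.029e+05·0.000517/36.7 = 2.858.

(a) f₀ = 3.229e+04 Hz  (b) Q = 2.858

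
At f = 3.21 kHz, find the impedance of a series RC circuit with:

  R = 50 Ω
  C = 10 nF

Step 1 — Angular frequency: ω = 2π·f = 2π·3210 = 2.017e+04 rad/s.
Step 2 — Component impedances:
  R: Z = R = 50 Ω
  C: Z = 1/(jωC) = -j/(ω·C) = 0 - j4958 Ω
Step 3 — Series combination: Z_total = R + C = 50 - j4958 Ω = 4958∠-89.4° Ω.

Z = 50 - j4958 Ω = 4958∠-89.4° Ω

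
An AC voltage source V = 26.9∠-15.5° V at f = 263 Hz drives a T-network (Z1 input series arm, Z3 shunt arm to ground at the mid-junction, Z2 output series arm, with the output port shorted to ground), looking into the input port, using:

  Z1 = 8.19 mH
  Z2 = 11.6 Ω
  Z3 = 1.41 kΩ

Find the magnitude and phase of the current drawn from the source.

Step 1 — Angular frequency: ω = 2π·f = 2π·263 = 1652 rad/s.
Step 2 — Component impedances:
  Z1: Z = jωL = j·1652·0.00819 = 0 + j13.53 Ω
  Z2: Z = R = 11.6 Ω
  Z3: Z = R = 1410 Ω
Step 3 — With the output port shorted to ground, the output series arm Z2 runs from the junction to ground; the shunt arm Z3 also runs from the junction to ground. They appear in parallel: Z3 || Z2 = 11.51 Ω.
Step 4 — Series with input arm Z1: Z_in = Z1 + (Z3 || Z2) = 11.51 + j13.53 Ω = 17.76∠49.6° Ω.
Step 5 — Source phasor: V = 26.9∠-15.5° V = 25.92 - j7.189 V.
Step 6 — Ohm's law: I = V / Z_total = (25.92 - j7.189) / (11.51 + j13.53) = 0.6368 - j1.374 A.
Step 7 — Convert to polar: |I| = 1.514 A, ∠I = -65.1°.

I = 1.514∠-65.1° A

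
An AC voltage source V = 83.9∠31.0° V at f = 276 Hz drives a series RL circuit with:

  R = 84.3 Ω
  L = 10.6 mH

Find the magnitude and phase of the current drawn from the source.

Step 1 — Angular frequency: ω = 2π·f = 2π·276 = 1734 rad/s.
Step 2 — Component impedances:
  R: Z = R = 84.3 Ω
  L: Z = jωL = j·1734·0.0106 = 0 + j18.38 Ω
Step 3 — Series combination: Z_total = R + L = 84.3 + j18.38 Ω = 86.28∠12.3° Ω.
Step 4 — Source phasor: V = 83.9∠31.0° V = 71.92 + j43.21 V.
Step 5 — Ohm's law: I = V / Z_total = (71.92 + j43.21) / (84.3 + j18.38) = 0.9211 + j0.3117 A.
Step 6 — Convert to polar: |I| = 0.9724 A, ∠I = 18.7°.

I = 0.9724∠18.7° A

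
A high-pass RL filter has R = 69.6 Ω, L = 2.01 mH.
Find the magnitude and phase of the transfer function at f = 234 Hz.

Step 1 — Angular frequency: ω = 2π·234 = 1470 rad/s.
Step 2 — Transfer function: H(jω) = jωL/(R + jωL).
Step 3 — Numerator jωL = j·2.955; denominator R + jωL = 69.6 + j2.955.
Step 4 — H = 0.0018 + j0.04238.
Step 5 — Magnitude: |H| = 0.04242 (-27.4 dB); phase: φ = 87.6°.

|H| = 0.04242 (-27.4 dB), φ = 87.6°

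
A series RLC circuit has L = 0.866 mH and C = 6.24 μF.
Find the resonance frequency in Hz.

Step 1 — Resonance condition Im(Z)=0 gives ω₀ = 1/√(LC).
Step 2 — ω₀ = 1/√(0.000866·6.24e-06) = 1.36e+04 rad/s.
Step 3 — f₀ = ω₀/(2π) = 2165 Hz.

f₀ = 2165 Hz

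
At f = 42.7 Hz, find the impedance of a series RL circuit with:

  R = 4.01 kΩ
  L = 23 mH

Step 1 — Angular frequency: ω = 2π·f = 2π·42.7 = 268.3 rad/s.
Step 2 — Component impedances:
  R: Z = R = 4010 Ω
  L: Z = jωL = j·268.3·0.023 = 0 + j6.171 Ω
Step 3 — Series combination: Z_total = R + L = 4010 + j6.171 Ω = 4010∠0.1° Ω.

Z = 4010 + j6.171 Ω = 4010∠0.1° Ω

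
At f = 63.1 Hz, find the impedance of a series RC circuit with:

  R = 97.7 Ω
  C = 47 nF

Step 1 — Angular frequency: ω = 2π·f = 2π·63.1 = 396.5 rad/s.
Step 2 — Component impedances:
  R: Z = R = 97.7 Ω
  C: Z = 1/(jωC) = -j/(ω·C) = 0 - j5.367e+04 Ω
Step 3 — Series combination: Z_total = R + C = 97.7 - j5.367e+04 Ω = 5.367e+04∠-89.9° Ω.

Z = 97.7 - j5.367e+04 Ω = 5.367e+04∠-89.9° Ω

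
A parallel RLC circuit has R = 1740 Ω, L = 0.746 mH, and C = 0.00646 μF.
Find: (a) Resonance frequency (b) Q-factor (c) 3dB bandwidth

Step 1 — Resonance: ω₀ = 1/√(LC) = 1/√(0.000746·6.46e-09) = 4.555e+05 rad/s.
Step 2 — f₀ = ω₀/(2π) = 7.25e+04 Hz.
Step 3 — Parallel Q: Q = R/(ω₀L) = 1740/(4.555e+05·0.000746) = 5.12.
Step 4 — Bandwidth: Δω = ω₀/Q = 8.896e+04 rad/s; BW = Δω/(2π) = 1.416e+04 Hz.

(a) f₀ = 7.25e+04 Hz  (b) Q = 5.12  (c) BW = 1.416e+04 Hz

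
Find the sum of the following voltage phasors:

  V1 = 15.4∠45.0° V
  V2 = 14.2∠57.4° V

Step 1 — Convert each phasor to rectangular form:
  V1 = 15.4·(cos(45.0°) + j·sin(45.0°)) = 10.89 + j10.89 V
  V2 = 14.2·(cos(57.4°) + j·sin(57.4°)) = 7.651 + j11.96 V
Step 2 — Sum components: V_total = 18.54 + j22.85 V.
Step 3 — Convert to polar: |V_total| = 29.43 V, ∠V_total = 50.9°.

V_total = 29.43∠50.9° V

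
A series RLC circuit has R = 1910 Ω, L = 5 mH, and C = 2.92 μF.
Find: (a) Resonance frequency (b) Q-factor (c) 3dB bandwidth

Step 1 — Resonance: ω₀ = 1/√(LC) = 1/√(0.005·2.92e-06) = 8276 rad/s.
Step 2 — f₀ = ω₀/(2π) = 1317 Hz.
Step 3 — Series Q: Q = ω₀L/R = 8276·0.005/1910 = 0.02167.
Step 4 — Bandwidth: Δω = ω₀/Q = 3.82e+05 rad/s; BW = Δω/(2π) = 6.08e+04 Hz.

(a) f₀ = 1317 Hz  (b) Q = 0.02167  (c) BW = 6.08e+04 Hz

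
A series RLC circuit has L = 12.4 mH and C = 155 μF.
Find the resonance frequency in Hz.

Step 1 — Resonance condition Im(Z)=0 gives ω₀ = 1/√(LC).
Step 2 — ω₀ = 1/√(0.0124·0.000155) = 721.3 rad/s.
Step 3 — f₀ = ω₀/(2π) = 114.8 Hz.

f₀ = 114.8 Hz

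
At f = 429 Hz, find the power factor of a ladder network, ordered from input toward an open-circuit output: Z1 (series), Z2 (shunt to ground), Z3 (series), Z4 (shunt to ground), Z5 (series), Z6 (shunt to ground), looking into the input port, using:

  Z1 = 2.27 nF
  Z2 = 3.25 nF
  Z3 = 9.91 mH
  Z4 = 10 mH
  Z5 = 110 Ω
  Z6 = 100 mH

Step 1 — Angular frequency: ω = 2π·f = 2π·429 = 2695 rad/s.
Step 2 — Component impedances:
  Z1: Z = 1/(jωC) = -j/(ω·C) = 0 - j1.634e+05 Ω
  Z2: Z = 1/(jωC) = -j/(ω·C) = 0 - j1.142e+05 Ω
  Z3: Z = jωL = j·2695·0.00991 = 0 + j26.71 Ω
  Z4: Z = jωL = j·2695·0.01 = 0 + j26.95 Ω
  Z5: Z = R = 110 Ω
  Z6: Z = jωL = j·2695·0.1 = 0 + j269.5 Ω
Step 3 — Ladder network (open output): work backward from the far end, alternating series and parallel combinations. Z_in = 0.7998 - j1.634e+05 Ω = 1.634e+05∠-90.0° Ω.
Step 4 — Power factor: PF = cos(φ) = Re(Z)/|Z| = 0.7998/1.634e+05 = 4.895e-06.
Step 5 — Type: Im(Z) = -1.634e+05 ⇒ leading (phase φ = -90.0°).

PF = 4.895e-06 (leading, φ = -90.0°)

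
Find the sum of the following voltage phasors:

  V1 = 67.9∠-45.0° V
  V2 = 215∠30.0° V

Step 1 — Convert each phasor to rectangular form:
  V1 = 67.9·(cos(-45.0°) + j·sin(-45.0°)) = 48.01 - j48.01 V
  V2 = 215·(cos(30.0°) + j·sin(30.0°)) = 186.2 + j107.5 V
Step 2 — Sum components: V_total = 234.2 + j59.49 V.
Step 3 — Convert to polar: |V_total| = 241.6 V, ∠V_total = 14.3°.

V_total = 241.6∠14.3° V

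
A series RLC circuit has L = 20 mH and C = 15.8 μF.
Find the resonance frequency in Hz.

Step 1 — Resonance condition Im(Z)=0 gives ω₀ = 1/√(LC).
Step 2 — ω₀ = 1/√(0.02·1.58e-05) = 1779 rad/s.
Step 3 — f₀ = ω₀/(2π) = 283.1 Hz.

f₀ = 283.1 Hz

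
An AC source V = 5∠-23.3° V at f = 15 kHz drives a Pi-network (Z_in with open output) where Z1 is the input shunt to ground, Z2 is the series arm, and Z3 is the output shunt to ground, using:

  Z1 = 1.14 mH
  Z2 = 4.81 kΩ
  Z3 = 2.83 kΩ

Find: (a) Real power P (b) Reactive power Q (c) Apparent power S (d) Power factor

Step 1 — Angular frequency: ω = 2π·f = 2π·1.5e+04 = 9.425e+04 rad/s.
Step 2 — Component impedances:
  Z1: Z = jωL = j·9.425e+04·0.00114 = 0 + j107.4 Ω
  Z2: Z = R = 4810 Ω
  Z3: Z = R = 2830 Ω
Step 3 — With open output, the series arm Z2 and the output shunt Z3 appear in series to ground: Z2 + Z3 = 7640 Ω.
Step 4 — Parallel with input shunt Z1: Z_in = Z1 || (Z2 + Z3) = 1.511 + j107.4 Ω = 107.4∠89.2° Ω.
Step 5 — Source phasor: V = 5∠-23.3° V = 4.592 - j1.978 V.
Step 6 — Current: I = V / Z = -0.01781 - j0.043 A = 0.04654∠-112.5° A.
Step 7 — Complex power: S = V·I* = 0.003272 + j0.2327 VA.
Step 8 — Real power: P = Re(S) = 0.003272 W.
Step 9 — Reactive power: Q = Im(S) = 0.2327 VAR.
Step 10 — Apparent power: |S| = 0.2327 VA.
Step 11 — Power factor: PF = P/|S| = 0.01406 (lagging).

(a) P = 0.003272 W  (b) Q = 0.2327 VAR  (c) S = 0.2327 VA  (d) PF = 0.01406 (lagging)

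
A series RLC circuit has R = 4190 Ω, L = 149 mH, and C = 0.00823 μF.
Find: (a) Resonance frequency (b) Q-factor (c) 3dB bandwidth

Step 1 — Resonance: ω₀ = 1/√(LC) = 1/√(0.149·8.23e-09) = 2.856e+04 rad/s.
Step 2 — f₀ = ω₀/(2π) = 4545 Hz.
Step 3 — Series Q: Q = ω₀L/R = 2.856e+04·0.149/4190 = 1.015.
Step 4 — Bandwidth: Δω = ω₀/Q = 2.812e+04 rad/s; BW = Δω/(2π) = 4476 Hz.

(a) f₀ = 4545 Hz  (b) Q = 1.015  (c) BW = 4476 Hz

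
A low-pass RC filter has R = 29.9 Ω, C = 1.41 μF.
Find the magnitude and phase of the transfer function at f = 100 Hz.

Step 1 — Angular frequency: ω = 2π·100 = 628.3 rad/s.
Step 2 — Transfer function: H(jω) = 1/(1 + jωRC).
Step 3 — Denominator: 1 + jωRC = 1 + j·628.3·29.9·1.41e-06 = 1 + j0.02649.
Step 4 — H = 0.9993 - j0.02647.
Step 5 — Magnitude: |H| = 0.9996 (-0.0 dB); phase: φ = -1.5°.

|H| = 0.9996 (-0.0 dB), φ = -1.5°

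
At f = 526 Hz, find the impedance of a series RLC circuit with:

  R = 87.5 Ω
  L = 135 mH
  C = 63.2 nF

Step 1 — Angular frequency: ω = 2π·f = 2π·526 = 3305 rad/s.
Step 2 — Component impedances:
  R: Z = R = 87.5 Ω
  L: Z = jωL = j·3305·0.135 = 0 + j446.2 Ω
  C: Z = 1/(jωC) = -j/(ω·C) = 0 - j4788 Ω
Step 3 — Series combination: Z_total = R + L + C = 87.5 - j4341 Ω = 4342∠-88.8° Ω.

Z = 87.5 - j4341 Ω = 4342∠-88.8° Ω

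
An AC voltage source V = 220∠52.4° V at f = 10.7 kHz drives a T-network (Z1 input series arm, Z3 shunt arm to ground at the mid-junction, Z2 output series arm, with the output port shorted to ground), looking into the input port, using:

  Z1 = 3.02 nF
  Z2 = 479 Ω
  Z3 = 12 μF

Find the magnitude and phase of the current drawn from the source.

Step 1 — Angular frequency: ω = 2π·f = 2π·1.07e+04 = 6.723e+04 rad/s.
Step 2 — Component impedances:
  Z1: Z = 1/(jωC) = -j/(ω·C) = 0 - j4925 Ω
  Z2: Z = R = 479 Ω
  Z3: Z = 1/(jωC) = -j/(ω·C) = 0 - j1.24 Ω
Step 3 — With the output port shorted to ground, the output series arm Z2 runs from the junction to ground; the shunt arm Z3 also runs from the junction to ground. They appear in parallel: Z3 || Z2 = 0.003208 - j1.24 Ω.
Step 4 — Series with input arm Z1: Z_in = Z1 + (Z3 || Z2) = 0.003208 - j4927 Ω = 4927∠-90.0° Ω.
Step 5 — Source phasor: V = 220∠52.4° V = 134.2 + j174.3 V.
Step 6 — Ohm's law: I = V / Z_total = (134.2 + j174.3) / (0.003208 - j4927) = -0.03538 + j0.02725 A.
Step 7 — Convert to polar: |I| = 0.04466 A, ∠I = 142.4°.

I = 0.04466∠142.4° A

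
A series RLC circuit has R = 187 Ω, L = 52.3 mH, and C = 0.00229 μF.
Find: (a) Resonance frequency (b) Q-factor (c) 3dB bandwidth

Step 1 — Resonance condition Im(Z)=0 gives ω₀ = 1/√(LC).
Step 2 — ω₀ = 1/√(0.0523·2.29e-09) = 9.138e+04 rad/s.
Step 3 — f₀ = ω₀/(2π) = 1.454e+04 Hz.
Step 4 — Series Q: Q = ω₀L/R = 9.138e+04·0.0523/187 = 25.56.
Step 5 — 3dB bandwidth: Δω = ω₀/Q = 3576 rad/s; BW = Δω/(2π) = 569.1 Hz.

(a) f₀ = 1.454e+04 Hz  (b) Q = 25.56  (c) BW = 569.1 Hz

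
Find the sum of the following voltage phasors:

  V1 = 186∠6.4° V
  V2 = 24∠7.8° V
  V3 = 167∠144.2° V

Step 1 — Convert each phasor to rectangular form:
  V1 = 186·(cos(6.4°) + j·sin(6.4°)) = 184.8 + j20.73 V
  V2 = 24·(cos(7.8°) + j·sin(7.8°)) = 23.78 + j3.257 V
  V3 = 167·(cos(144.2°) + j·sin(144.2°)) = -135.4 + j97.69 V
Step 2 — Sum components: V_total = 73.17 + j121.7 V.
Step 3 — Convert to polar: |V_total| = 142 V, ∠V_total = 59.0°.

V_total = 142∠59.0° V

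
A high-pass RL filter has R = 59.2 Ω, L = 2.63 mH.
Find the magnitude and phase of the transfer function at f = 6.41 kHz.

Step 1 — Angular frequency: ω = 2π·6410 = 4.028e+04 rad/s.
Step 2 — Transfer function: H(jω) = jωL/(R + jωL).
Step 3 — Numerator jωL = j·105.9; denominator R + jωL = 59.2 + j105.9.
Step 4 — H = 0.762 + j0.4259.
Step 5 — Magnitude: |H| = 0.8729 (-1.2 dB); phase: φ = 29.2°.

|H| = 0.8729 (-1.2 dB), φ = 29.2°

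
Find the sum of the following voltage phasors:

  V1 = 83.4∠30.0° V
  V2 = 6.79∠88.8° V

Step 1 — Convert each phasor to rectangular form:
  V1 = 83.4·(cos(30.0°) + j·sin(30.0°)) = 72.23 + j41.7 V
  V2 = 6.79·(cos(88.8°) + j·sin(88.8°)) = 0.1422 + j6.789 V
Step 2 — Sum components: V_total = 72.37 + j48.49 V.
Step 3 — Convert to polar: |V_total| = 87.11 V, ∠V_total = 33.8°.

V_total = 87.11∠33.8° V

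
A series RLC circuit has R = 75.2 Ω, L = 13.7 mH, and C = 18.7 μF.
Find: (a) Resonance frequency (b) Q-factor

Step 1 — Resonance condition Im(Z)=0 gives ω₀ = 1/√(LC).
Step 2 — ω₀ = 1/√(0.0137·1.87e-05) = 1976 rad/s.
Step 3 — f₀ = ω₀/(2π) = 314.4 Hz.
Step 4 — Series Q: Q = ω₀L/R = 1976·0.0137/75.2 = 0.3599.

(a) f₀ = 314.4 Hz  (b) Q = 0.3599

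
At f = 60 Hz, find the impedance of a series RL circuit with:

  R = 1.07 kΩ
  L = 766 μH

Step 1 — Angular frequency: ω = 2π·f = 2π·60 = 377 rad/s.
Step 2 — Component impedances:
  R: Z = R = 1070 Ω
  L: Z = jωL = j·377·0.000766 = 0 + j0.2888 Ω
Step 3 — Series combination: Z_total = R + L = 1070 + j0.2888 Ω = 1070∠0.0° Ω.

Z = 1070 + j0.2888 Ω = 1070∠0.0° Ω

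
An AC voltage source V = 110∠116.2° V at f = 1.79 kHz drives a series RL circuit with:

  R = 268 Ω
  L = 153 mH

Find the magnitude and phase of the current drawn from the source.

Step 1 — Angular frequency: ω = 2π·f = 2π·1790 = 1.125e+04 rad/s.
Step 2 — Component impedances:
  R: Z = R = 268 Ω
  L: Z = jωL = j·1.125e+04·0.153 = 0 + j1721 Ω
Step 3 — Series combination: Z_total = R + L = 268 + j1721 Ω = 1742∠81.1° Ω.
Step 4 — Source phasor: V = 110∠116.2° V = -48.57 + j98.7 V.
Step 5 — Ohm's law: I = V / Z_total = (-48.57 + j98.7) / (268 + j1721) = 0.05171 + j0.03628 A.
Step 6 — Convert to polar: |I| = 0.06316 A, ∠I = 35.1°.

I = 0.06316∠35.1° A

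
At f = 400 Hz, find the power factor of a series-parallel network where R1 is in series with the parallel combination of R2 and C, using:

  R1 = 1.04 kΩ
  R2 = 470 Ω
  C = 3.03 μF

Step 1 — Angular frequency: ω = 2π·f = 2π·400 = 2513 rad/s.
Step 2 — Component impedances:
  R1: Z = R = 1040 Ω
  R2: Z = R = 470 Ω
  C: Z = 1/(jωC) = -j/(ω·C) = 0 - j131.3 Ω
Step 3 — Parallel branch: R2 || C = 1/(1/R2 + 1/C) = 34.03 - j121.8 Ω.
Step 4 — Series with R1: Z_total = R1 + (R2 || C) = 1074 - j121.8 Ω = 1081∠-6.5° Ω.
Step 5 — Power factor: PF = cos(φ) = Re(Z)/|Z| = 1074/1080.9 = 0.9936.
Step 6 — Type: Im(Z) = -121.8 ⇒ leading (phase φ = -6.5°).

PF = 0.9936 (leading, φ = -6.5°)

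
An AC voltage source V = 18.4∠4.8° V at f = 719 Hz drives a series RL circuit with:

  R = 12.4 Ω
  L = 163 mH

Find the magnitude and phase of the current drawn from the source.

Step 1 — Angular frequency: ω = 2π·f = 2π·719 = 4518 rad/s.
Step 2 — Component impedances:
  R: Z = R = 12.4 Ω
  L: Z = jωL = j·4518·0.163 = 0 + j736.4 Ω
Step 3 — Series combination: Z_total = R + L = 12.4 + j736.4 Ω = 736.5∠89.0° Ω.
Step 4 — Source phasor: V = 18.4∠4.8° V = 18.34 + j1.54 V.
Step 5 — Ohm's law: I = V / Z_total = (18.34 + j1.54) / (12.4 + j736.4) = 0.002509 - j0.02486 A.
Step 6 — Convert to polar: |I| = 0.02498 A, ∠I = -84.2°.

I = 0.02498∠-84.2° A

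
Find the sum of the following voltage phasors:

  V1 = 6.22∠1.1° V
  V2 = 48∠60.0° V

Step 1 — Convert each phasor to rectangular form:
  V1 = 6.22·(cos(1.1°) + j·sin(1.1°)) = 6.219 + j0.1194 V
  V2 = 48·(cos(60.0°) + j·sin(60.0°)) = 24 + j41.57 V
Step 2 — Sum components: V_total = 30.22 + j41.69 V.
Step 3 — Convert to polar: |V_total| = 51.49 V, ∠V_total = 54.1°.

V_total = 51.49∠54.1° V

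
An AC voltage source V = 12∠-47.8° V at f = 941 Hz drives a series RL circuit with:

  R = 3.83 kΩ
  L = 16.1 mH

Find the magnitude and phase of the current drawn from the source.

Step 1 — Angular frequency: ω = 2π·f = 2π·941 = 5912 rad/s.
Step 2 — Component impedances:
  R: Z = R = 3830 Ω
  L: Z = jωL = j·5912·0.0161 = 0 + j95.19 Ω
Step 3 — Series combination: Z_total = R + L = 3830 + j95.19 Ω = 3831∠1.4° Ω.
Step 4 — Source phasor: V = 12∠-47.8° V = 8.061 - j8.89 V.
Step 5 — Ohm's law: I = V / Z_total = (8.061 - j8.89) / (3830 + j95.19) = 0.002046 - j0.002372 A.
Step 6 — Convert to polar: |I| = 0.003132 A, ∠I = -49.2°.

I = 0.003132∠-49.2° A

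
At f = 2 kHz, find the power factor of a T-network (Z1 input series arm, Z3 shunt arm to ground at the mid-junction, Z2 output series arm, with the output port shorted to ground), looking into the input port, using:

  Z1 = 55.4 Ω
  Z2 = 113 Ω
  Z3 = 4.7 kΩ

Step 1 — Angular frequency: ω = 2π·f = 2π·2000 = 1.257e+04 rad/s.
Step 2 — Component impedances:
  Z1: Z = R = 55.4 Ω
  Z2: Z = R = 113 Ω
  Z3: Z = R = 4700 Ω
Step 3 — With the output port shorted to ground, the output series arm Z2 runs from the junction to ground; the shunt arm Z3 also runs from the junction to ground. They appear in parallel: Z3 || Z2 = 110.3 Ω.
Step 4 — Series with input arm Z1: Z_in = Z1 + (Z3 || Z2) = 165.7 Ω = 165.7∠0.0° Ω.
Step 5 — Power factor: PF = cos(φ) = Re(Z)/|Z| = 165.7/165.7 = 1.
Step 6 — Type: Im(Z) = 0 ⇒ unity (phase φ = 0.0°).

PF = 1 (unity, φ = 0.0°)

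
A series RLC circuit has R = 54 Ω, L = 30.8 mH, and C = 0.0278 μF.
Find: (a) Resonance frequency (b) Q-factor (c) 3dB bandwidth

Step 1 — Resonance condition Im(Z)=0 gives ω₀ = 1/√(LC).
Step 2 — ω₀ = 1/√(0.0308·2.78e-08) = 3.417e+04 rad/s.
Step 3 — f₀ = ω₀/(2π) = 5439 Hz.
Step 4 — Series Q: Q = ω₀L/R = 3.417e+04·0.0308/54 = 19.49.
Step 5 — 3dB bandwidth: Δω = ω₀/Q = 1753 rad/s; BW = Δω/(2π) = 279 Hz.

(a) f₀ = 5439 Hz  (b) Q = 19.49  (c) BW = 279 Hz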